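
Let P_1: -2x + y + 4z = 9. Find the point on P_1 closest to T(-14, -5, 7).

Foot = T − λn with λ = (n·T − d)/|n|² = (51 − 9)/21 = 2.
Foot = (-14, -5, 7) − 2·(-2, 1, 4) = (-10, -7, -1).

(-10, -7, -1)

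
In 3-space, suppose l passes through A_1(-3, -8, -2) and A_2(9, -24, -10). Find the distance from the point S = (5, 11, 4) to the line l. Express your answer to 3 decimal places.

A direction vector for l is A_2 − A_1 = (12, -16, -8).
Taking (-3, -8, -2) on l with direction v = (12, -16, -8): w = S − (-3, -8, -2) = (8, 19, 6), and w × v = (-56, 136, -356).
Distance = |w × v| / |v| = √148368 / √464 ≈ 17.882.

17.882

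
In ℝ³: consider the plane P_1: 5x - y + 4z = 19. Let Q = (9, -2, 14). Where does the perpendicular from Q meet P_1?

(-1, 0, 6)

Foot = Q − λn with λ = (n·Q − d)/|n|² = (103 − 19)/42 = 2.
Foot = (9, -2, 14) − 2·(5, -1, 4) = (-1, 0, 6).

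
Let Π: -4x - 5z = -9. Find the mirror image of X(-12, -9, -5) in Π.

(4, -9, 15)

λ = (n·X − d)/|n|² = (73 − (-9))/41 = 2.
Reflection = X − 2λn = (-12, -9, -5) − 4·(-4, 0, -5) = (4, -9, 15).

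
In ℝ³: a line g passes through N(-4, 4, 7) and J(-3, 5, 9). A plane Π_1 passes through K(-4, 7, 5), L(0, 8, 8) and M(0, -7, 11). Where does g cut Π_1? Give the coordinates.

(-5, 3, 5)

A direction vector for g is J − N = (1, 1, 2).
KL = (4, 1, 3), KM = (4, -14, 6); a normal to Π_1 is KL × KM = (48, -12, -60).
Using K: Π_1 has equation 48x - 12y - 60z = -576.
Substitute r = (-4, 4, 7) + t(1, 1, 2) into the plane: -660 + (-84)t = -576, so t = -1.
Intersection: (-4, 4, 7) + (-1)·(1, 1, 2) = (-5, 3, 5).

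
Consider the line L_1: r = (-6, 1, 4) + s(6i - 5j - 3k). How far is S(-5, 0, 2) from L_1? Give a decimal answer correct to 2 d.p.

1.37

Taking (-6, 1, 4) on L_1 with direction v = (6, -5, -3): w = S − (-6, 1, 4) = (1, -1, -2), and w × v = (-7, -9, 1).
Distance = |w × v| / |v| = √131 / √70 ≈ 1.37.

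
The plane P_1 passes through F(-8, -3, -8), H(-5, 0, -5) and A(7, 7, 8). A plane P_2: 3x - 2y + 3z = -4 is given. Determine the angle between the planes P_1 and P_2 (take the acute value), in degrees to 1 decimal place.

FH = (3, 3, 3), FA = (15, 10, 16); a normal to P_1 is FH × FA = (18, -3, -15).
Using F: P_1 has equation 18x - 3y - 15z = -15.
cos θ = |n₁·n₂| / (|n₁||n₂|) = |15| / (√558 · √22).
θ = arccos(0.13538) ≈ 82.2°.

82.2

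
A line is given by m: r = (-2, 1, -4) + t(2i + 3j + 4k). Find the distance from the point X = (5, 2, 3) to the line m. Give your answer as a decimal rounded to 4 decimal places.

5.4011

Taking (-2, 1, -4) on m with direction v = (2, 3, 4): w = X − (-2, 1, -4) = (7, 1, 7), and w × v = (-17, -14, 19).
Distance = |w × v| / |v| = √846 / √29 ≈ 5.4011.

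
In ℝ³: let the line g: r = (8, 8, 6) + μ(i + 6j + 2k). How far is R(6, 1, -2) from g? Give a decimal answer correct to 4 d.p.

Taking (8, 8, 6) on g with direction v = (1, 6, 2): w = R − (8, 8, 6) = (-2, -7, -8), and w × v = (34, -4, -5).
Distance = |w × v| / |v| = √1197 / √41 ≈ 5.4033.

5.4033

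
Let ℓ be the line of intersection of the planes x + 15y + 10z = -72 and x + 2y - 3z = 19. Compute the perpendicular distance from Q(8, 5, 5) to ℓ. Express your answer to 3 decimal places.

Direction of ℓ: (1, 15, 10) × (1, 2, -3) = (-65, 13, -13).
A point on ℓ: solving the two plane equations with x = 3 gives (3, -1, -6).
Taking (3, -1, -6) on ℓ with direction v = (-65, 13, -13): w = Q − (3, -1, -6) = (5, 6, 11), and w × v = (-221, -650, 455).
Distance = |w × v| / |v| = √678366 / √4563 ≈ 12.193.

12.193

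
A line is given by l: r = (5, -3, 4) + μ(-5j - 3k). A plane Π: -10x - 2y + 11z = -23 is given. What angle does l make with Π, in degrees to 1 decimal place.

15.2

sin θ = |n·v| / (|n||v|) = |-23| / (√225 · √34) = 0.26296.
θ ≈ 15.2°.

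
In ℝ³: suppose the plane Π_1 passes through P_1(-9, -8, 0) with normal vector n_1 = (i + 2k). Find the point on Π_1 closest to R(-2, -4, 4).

Π_1: n_1·r = n_1·P_1 gives x + 2z = -9.
Foot = R − λn with λ = (n·R − d)/|n|² = (6 − (-9))/5 = 3.
Foot = (-2, -4, 4) − 3·(1, 0, 2) = (-5, -4, -2).

(-5, -4, -2)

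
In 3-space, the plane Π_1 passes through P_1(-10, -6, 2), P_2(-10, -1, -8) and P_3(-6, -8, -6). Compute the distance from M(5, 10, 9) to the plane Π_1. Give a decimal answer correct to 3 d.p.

P_1P_2 = (0, 5, -10), P_1P_3 = (4, -2, -8); a normal to Π_1 is P_1P_2 × P_1P_3 = (-60, -40, -20).
Using P_1: Π_1 has equation -60x - 40y - 20z = 800.
n·M − d = (-60)·(5) + (-40)·(10) + (-20)·(9) − 800 = -1680; |n| = √5600.
Distance = |-1680| / √5600 = 1680/√5600 ≈ 22.450.

22.450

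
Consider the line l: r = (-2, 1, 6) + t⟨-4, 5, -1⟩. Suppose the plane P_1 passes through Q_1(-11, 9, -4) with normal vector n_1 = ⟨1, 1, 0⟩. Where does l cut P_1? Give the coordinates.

P_1: n_1·r = n_1·Q_1 gives x + y = -2.
Substitute r = (-2, 1, 6) + t(-4, 5, -1) into the plane: -1 + 1t = -2, so t = -1.
Intersection: (-2, 1, 6) + (-1)·(-4, 5, -1) = (2, -4, 7).

(2, -4, 7)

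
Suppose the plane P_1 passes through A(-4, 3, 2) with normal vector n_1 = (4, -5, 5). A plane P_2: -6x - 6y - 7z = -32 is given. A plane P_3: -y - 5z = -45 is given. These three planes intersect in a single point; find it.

(-9, 5, 8)

P_1: n_1·r = n_1·A gives 4x - 5y + 5z = -21.
Solving the 3×3 linear system 4x - 5y + 5z = -21, -6x - 6y - 7z = -32, -y - 5z = -45 (e.g. by elimination or Cramer's rule, determinant = 272) gives (-9, 5, 8).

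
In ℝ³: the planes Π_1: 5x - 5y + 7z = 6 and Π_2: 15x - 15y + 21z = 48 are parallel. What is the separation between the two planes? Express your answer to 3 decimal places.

Rescale Π_2 by 1/3: 5x - 5y + 7z = 16. Then distance = |6 − 16| / √99 ≈ 1.005.

1.005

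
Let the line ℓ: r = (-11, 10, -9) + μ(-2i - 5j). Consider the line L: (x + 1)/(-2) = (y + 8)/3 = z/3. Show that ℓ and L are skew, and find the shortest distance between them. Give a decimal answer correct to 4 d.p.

17.6799

L has direction (-2, 3, 3) through (-1, -8, 0).
Common perpendicular direction n = (-2, -5, 0) × (-2, 3, 3) = (-15, 6, -16).
With w = (-1, -8, 0) − (-11, 10, -9) = (10, -18, 9), w · n = -402.
Since n ≠ 0 the lines are not parallel, and w · n = -402 ≠ 0 so they do not intersect; hence they are skew.
Distance = |w · n| / |n| = |-402| / √517 ≈ 17.6799.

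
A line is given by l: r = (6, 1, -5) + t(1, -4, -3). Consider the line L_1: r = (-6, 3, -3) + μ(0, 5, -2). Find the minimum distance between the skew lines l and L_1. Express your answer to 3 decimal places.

Common perpendicular direction n = (1, -4, -3) × (0, 5, -2) = (23, 2, 5).
With w = (-6, 3, -3) − (6, 1, -5) = (-12, 2, 2), w · n = -262.
Distance = |w · n| / |n| = |-262| / √558 ≈ 11.091.

11.091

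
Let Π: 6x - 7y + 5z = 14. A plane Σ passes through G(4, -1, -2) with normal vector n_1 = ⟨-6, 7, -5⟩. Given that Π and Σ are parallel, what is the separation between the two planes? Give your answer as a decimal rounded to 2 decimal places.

0.67

Σ: n_1·r = n_1·G gives -6x + 7y - 5z = -21.
Rescale Σ by 1/(-1): 6x - 7y + 5z = 21. Then distance = |14 − 21| / √110 ≈ 0.67.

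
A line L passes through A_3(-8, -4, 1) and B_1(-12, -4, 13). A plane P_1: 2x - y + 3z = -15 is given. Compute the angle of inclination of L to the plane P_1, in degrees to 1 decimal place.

36.3

A direction vector for L is B_1 − A_3 = (-4, 0, 12).
sin θ = |n·v| / (|n||v|) = |28| / (√14 · √160) = 0.59161.
θ ≈ 36.3°.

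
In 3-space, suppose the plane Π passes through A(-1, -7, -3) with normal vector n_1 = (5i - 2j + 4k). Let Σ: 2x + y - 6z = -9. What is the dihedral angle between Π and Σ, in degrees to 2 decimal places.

Π: n_1·r = n_1·A gives 5x - 2y + 4z = -3.
cos θ = |n₁·n₂| / (|n₁||n₂|) = |-16| / (√45 · √41).
θ = arccos(0.37250) ≈ 68.13°.

68.13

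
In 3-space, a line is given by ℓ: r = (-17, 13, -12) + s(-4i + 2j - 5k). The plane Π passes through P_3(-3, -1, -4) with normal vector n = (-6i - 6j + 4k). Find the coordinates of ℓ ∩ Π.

(-1, 5, 8)

Π: n·r = n·P_3 gives -6x - 6y + 4z = 8.
Substitute r = (-17, 13, -12) + t(-4, 2, -5) into the plane: -24 + (-8)t = 8, so t = -4.
Intersection: (-17, 13, -12) + (-4)·(-4, 2, -5) = (-1, 5, 8).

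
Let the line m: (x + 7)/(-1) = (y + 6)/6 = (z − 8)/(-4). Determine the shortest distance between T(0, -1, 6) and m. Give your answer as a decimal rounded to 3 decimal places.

7.737

m has direction (-1, 6, -4) through (-7, -6, 8).
Taking (-7, -6, 8) on m with direction v = (-1, 6, -4): w = T − (-7, -6, 8) = (7, 5, -2), and w × v = (-8, 30, 47).
Distance = |w × v| / |v| = √3173 / √53 ≈ 7.737.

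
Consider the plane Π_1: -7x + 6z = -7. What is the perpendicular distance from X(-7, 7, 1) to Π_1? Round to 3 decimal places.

n·X − d = (-7)·(-7) + (0)·(7) + (6)·(1) − (-7) = 62; |n| = √85.
Distance = |62| / √85 = 62/√85 ≈ 6.725.

6.725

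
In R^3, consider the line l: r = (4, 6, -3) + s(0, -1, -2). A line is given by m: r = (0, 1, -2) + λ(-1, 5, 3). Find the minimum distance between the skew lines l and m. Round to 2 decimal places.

Common perpendicular direction n = (0, -1, -2) × (-1, 5, 3) = (7, 2, -1).
With w = (0, 1, -2) − (4, 6, -3) = (-4, -5, 1), w · n = -39.
Distance = |w · n| / |n| = |-39| / √54 ≈ 5.31.

5.31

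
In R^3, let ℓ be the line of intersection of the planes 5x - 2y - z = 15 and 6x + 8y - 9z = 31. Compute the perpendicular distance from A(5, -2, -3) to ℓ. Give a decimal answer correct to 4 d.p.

3.1128

Direction of ℓ: (5, -2, -1) × (6, 8, -9) = (26, 39, 52).
A point on ℓ: solving the two plane equations with x = 4 gives (4, 2, 1).
Taking (4, 2, 1) on ℓ with direction v = (26, 39, 52): w = A − (4, 2, 1) = (1, -4, -4), and w × v = (-52, -156, 143).
Distance = |w × v| / |v| = √47489 / √4901 ≈ 3.1128.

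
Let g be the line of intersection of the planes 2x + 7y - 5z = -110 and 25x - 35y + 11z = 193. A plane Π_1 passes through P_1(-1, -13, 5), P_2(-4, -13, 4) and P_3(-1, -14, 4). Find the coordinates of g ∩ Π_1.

(-7, -8, 8)

Direction of g: (2, 7, -5) × (25, -35, 11) = (-98, -147, -245).
A point on g: solving the two plane equations with x = -5 gives (-5, -5, 13).
P_1P_2 = (-3, 0, -1), P_1P_3 = (0, -1, -1); a normal to Π_1 is P_1P_2 × P_1P_3 = (-1, -3, 3).
Using P_1: Π_1 has equation -x - 3y + 3z = 55.
Substitute r = (-5, -5, 13) + t(-98, -147, -245) into the plane: 59 + (-196)t = 55, so t = 1/49.
Intersection: (-5, -5, 13) + (1/49)·(-98, -147, -245) = (-7, -8, 8).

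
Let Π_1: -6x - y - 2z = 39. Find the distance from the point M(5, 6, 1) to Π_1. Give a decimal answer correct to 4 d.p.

n·M − d = (-6)·(5) + (-1)·(6) + (-2)·(1) − 39 = -77; |n| = √41.
Distance = |-77| / √41 = 77/√41 ≈ 12.0254.

12.0254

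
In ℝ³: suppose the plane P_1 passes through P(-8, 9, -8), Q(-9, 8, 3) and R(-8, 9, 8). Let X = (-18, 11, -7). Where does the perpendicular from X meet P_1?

PQ = (-1, -1, 11), PR = (0, 0, 16); a normal to P_1 is PQ × PR = (-16, 16, 0).
Using P: P_1 has equation -16x + 16y = 272.
Foot = X − λn with λ = (n·X − d)/|n|² = (464 − 272)/512 = 3/8.
Foot = (-18, 11, -7) − (3/8)·(-16, 16, 0) = (-12, 5, -7).

(-12, 5, -7)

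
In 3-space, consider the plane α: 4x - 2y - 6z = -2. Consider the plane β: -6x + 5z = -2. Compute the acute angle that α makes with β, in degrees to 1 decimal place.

22.5

cos θ = |n₁·n₂| / (|n₁||n₂|) = |-54| / (√56 · √61).
θ = arccos(0.92392) ≈ 22.5°.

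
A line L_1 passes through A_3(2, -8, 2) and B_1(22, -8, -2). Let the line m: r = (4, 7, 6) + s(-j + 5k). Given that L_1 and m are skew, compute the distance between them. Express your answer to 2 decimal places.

15.56

A direction vector for L_1 is B_1 − A_3 = (20, 0, -4).
Common perpendicular direction n = (20, 0, -4) × (0, -1, 5) = (-4, -100, -20).
With w = (4, 7, 6) − (2, -8, 2) = (2, 15, 4), w · n = -1588.
Distance = |w · n| / |n| = |-1588| / √10416 ≈ 15.56.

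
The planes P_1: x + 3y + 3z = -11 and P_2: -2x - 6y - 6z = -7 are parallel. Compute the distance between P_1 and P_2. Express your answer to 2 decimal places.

3.33

Rescale P_2 by 1/(-2): x + 3y + 3z = 7/2. Then distance = |-11 − (7/2)| / √19 ≈ 3.33.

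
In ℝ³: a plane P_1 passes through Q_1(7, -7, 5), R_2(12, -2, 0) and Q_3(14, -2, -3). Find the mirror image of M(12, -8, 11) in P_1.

Q_1R_2 = (5, 5, -5), Q_1Q_3 = (7, 5, -8); a normal to P_1 is Q_1R_2 × Q_1Q_3 = (-15, 5, -10).
Using Q_1: P_1 has equation -15x + 5y - 10z = -190.
λ = (n·M − d)/|n|² = (-330 − (-190))/350 = -2/5.
Reflection = M − 2λn = (12, -8, 11) − (-4/5)·(-15, 5, -10) = (0, -4, 3).

(0, -4, 3)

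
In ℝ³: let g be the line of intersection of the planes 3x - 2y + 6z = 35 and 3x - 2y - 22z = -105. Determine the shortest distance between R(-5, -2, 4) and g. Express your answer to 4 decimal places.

4.5489

Direction of g: (3, -2, 6) × (3, -2, -22) = (56, 84, 0).
A point on g: solving the two plane equations with x = 3 gives (3, 2, 5).
Taking (3, 2, 5) on g with direction v = (56, 84, 0): w = R − (3, 2, 5) = (-8, -4, -1), and w × v = (84, -56, -448).
Distance = |w × v| / |v| = √210896 / √10192 ≈ 4.5489.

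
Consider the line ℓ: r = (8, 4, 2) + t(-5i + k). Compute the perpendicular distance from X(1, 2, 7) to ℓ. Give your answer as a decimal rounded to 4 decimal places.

Taking (8, 4, 2) on ℓ with direction v = (-5, 0, 1): w = X − (8, 4, 2) = (-7, -2, 5), and w × v = (-2, -18, -10).
Distance = |w × v| / |v| = √428 / √26 ≈ 4.0573.

4.0573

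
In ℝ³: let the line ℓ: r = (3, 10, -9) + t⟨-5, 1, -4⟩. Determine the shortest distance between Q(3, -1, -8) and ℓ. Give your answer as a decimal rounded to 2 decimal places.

Taking (3, 10, -9) on ℓ with direction v = (-5, 1, -4): w = Q − (3, 10, -9) = (0, -11, 1), and w × v = (43, -5, -55).
Distance = |w × v| / |v| = √4899 / √42 ≈ 10.80.

10.80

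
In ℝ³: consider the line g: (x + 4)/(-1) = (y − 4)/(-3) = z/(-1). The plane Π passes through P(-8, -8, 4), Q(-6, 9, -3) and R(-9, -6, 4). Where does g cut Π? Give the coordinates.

(-5, 1, -1)

g has direction (-1, -3, -1) through (-4, 4, 0).
PQ = (2, 17, -7), PR = (-1, 2, 0); a normal to Π is PQ × PR = (14, 7, 21).
Using P: Π has equation 14x + 7y + 21z = -84.
Substitute r = (-4, 4, 0) + t(-1, -3, -1) into the plane: -28 + (-56)t = -84, so t = 1.
Intersection: (-4, 4, 0) + 1·(-1, -3, -1) = (-5, 1, -1).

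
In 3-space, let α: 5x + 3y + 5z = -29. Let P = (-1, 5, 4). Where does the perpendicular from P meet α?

(-6, 2, -1)

Foot = P − λn with λ = (n·P − d)/|n|² = (30 − (-29))/59 = 1.
Foot = (-1, 5, 4) − 1·(5, 3, 5) = (-6, 2, -1).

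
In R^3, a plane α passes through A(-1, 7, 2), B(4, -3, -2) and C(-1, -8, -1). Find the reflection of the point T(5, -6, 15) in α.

AB = (5, -10, -4), AC = (0, -15, -3); a normal to α is AB × AC = (-30, 15, -75).
Using A: α has equation -30x + 15y - 75z = -15.
λ = (n·T − d)/|n|² = (-1365 − (-15))/6750 = -1/5.
Reflection = T − 2λn = (5, -6, 15) − (-2/5)·(-30, 15, -75) = (-7, 0, -15).

(-7, 0, -15)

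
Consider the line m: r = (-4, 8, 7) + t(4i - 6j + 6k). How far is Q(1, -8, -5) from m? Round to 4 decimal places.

Taking (-4, 8, 7) on m with direction v = (4, -6, 6): w = Q − (-4, 8, 7) = (5, -16, -12), and w × v = (-168, -78, 34).
Distance = |w × v| / |v| = √35464 / √88 ≈ 20.0749.

20.0749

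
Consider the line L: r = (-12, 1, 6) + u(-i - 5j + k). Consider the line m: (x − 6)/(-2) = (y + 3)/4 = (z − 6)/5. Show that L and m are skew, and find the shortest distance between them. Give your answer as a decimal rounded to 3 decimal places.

m has direction (-2, 4, 5) through (6, -3, 6).
Common perpendicular direction n = (-1, -5, 1) × (-2, 4, 5) = (-29, 3, -14).
With w = (6, -3, 6) − (-12, 1, 6) = (18, -4, 0), w · n = -534.
Since n ≠ 0 the lines are not parallel, and w · n = -534 ≠ 0 so they do not intersect; hence they are skew.
Distance = |w · n| / |n| = |-534| / √1046 ≈ 16.511.

16.511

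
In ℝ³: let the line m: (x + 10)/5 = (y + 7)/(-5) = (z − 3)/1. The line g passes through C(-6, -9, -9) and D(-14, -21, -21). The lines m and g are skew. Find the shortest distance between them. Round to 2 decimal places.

m has direction (5, -5, 1) through (-10, -7, 3).
A direction vector for g is D − C = (-8, -12, -12).
Common perpendicular direction n = (5, -5, 1) × (-8, -12, -12) = (72, 52, -100).
With w = (-6, -9, -9) − (-10, -7, 3) = (4, -2, -12), w · n = 1384.
Distance = |w · n| / |n| = |1384| / √17888 ≈ 10.35.

10.35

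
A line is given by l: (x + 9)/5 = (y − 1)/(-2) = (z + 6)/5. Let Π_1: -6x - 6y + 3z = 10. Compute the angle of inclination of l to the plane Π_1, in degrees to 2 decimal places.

2.60

l has direction (5, -2, 5) through (-9, 1, -6).
sin θ = |n·v| / (|n||v|) = |-3| / (√81 · √54) = 0.04536.
θ ≈ 2.60°.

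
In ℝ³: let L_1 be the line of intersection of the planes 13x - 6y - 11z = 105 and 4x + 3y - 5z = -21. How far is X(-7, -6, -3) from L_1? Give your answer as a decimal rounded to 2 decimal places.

8.55

Direction of L_1: (13, -6, -11) × (4, 3, -5) = (63, 21, 63).
A point on L_1: solving the two plane equations with x = 3 gives (3, -11, 0).
Taking (3, -11, 0) on L_1 with direction v = (63, 21, 63): w = X − (3, -11, 0) = (-10, 5, -3), and w × v = (378, 441, -525).
Distance = |w × v| / |v| = √612990 / √8379 ≈ 8.55.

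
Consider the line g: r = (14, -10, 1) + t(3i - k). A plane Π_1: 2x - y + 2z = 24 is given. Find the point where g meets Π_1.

(2, -10, 5)

Substitute r = (14, -10, 1) + t(3, 0, -1) into the plane: 40 + 4t = 24, so t = -4.
Intersection: (14, -10, 1) + (-4)·(3, 0, -1) = (2, -10, 5).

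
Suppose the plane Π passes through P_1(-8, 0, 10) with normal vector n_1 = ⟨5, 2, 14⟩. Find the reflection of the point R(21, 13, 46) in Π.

Π: n_1·r = n_1·P_1 gives 5x + 2y + 14z = 100.
λ = (n·R − d)/|n|² = (775 − 100)/225 = 3.
Reflection = R − 2λn = (21, 13, 46) − 6·(5, 2, 14) = (-9, 1, -38).

(-9, 1, -38)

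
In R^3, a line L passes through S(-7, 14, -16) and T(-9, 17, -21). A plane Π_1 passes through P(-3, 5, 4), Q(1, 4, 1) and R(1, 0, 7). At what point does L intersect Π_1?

(1, 2, 4)

A direction vector for L is T − S = (-2, 3, -5).
PQ = (4, -1, -3), PR = (4, -5, 3); a normal to Π_1 is PQ × PR = (-18, -24, -16).
Using P: Π_1 has equation -18x - 24y - 16z = -130.
Substitute r = (-7, 14, -16) + t(-2, 3, -5) into the plane: 46 + 44t = -130, so t = -4.
Intersection: (-7, 14, -16) + (-4)·(-2, 3, -5) = (1, 2, 4).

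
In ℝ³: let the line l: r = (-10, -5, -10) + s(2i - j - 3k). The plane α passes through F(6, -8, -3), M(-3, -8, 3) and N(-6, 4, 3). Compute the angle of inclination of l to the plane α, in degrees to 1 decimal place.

FM = (-9, 0, 6), FN = (-12, 12, 6); a normal to α is FM × FN = (-72, -18, -108).
Using F: α has equation -72x - 18y - 108z = 36.
sin θ = |n·v| / (|n||v|) = |198| / (√17172 · √14) = 0.40382.
θ ≈ 23.8°.

23.8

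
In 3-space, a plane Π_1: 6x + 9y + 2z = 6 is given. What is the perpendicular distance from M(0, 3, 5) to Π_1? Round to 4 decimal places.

n·M − d = (6)·(0) + (9)·(3) + (2)·(5) − 6 = 31; |n| = √121.
Distance = |31| / √121 = 31/√121 ≈ 2.8182.

2.8182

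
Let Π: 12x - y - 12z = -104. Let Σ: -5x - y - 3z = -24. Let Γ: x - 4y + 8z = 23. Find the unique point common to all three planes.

(-1, 8, 7)

Solving the 3×3 linear system 12x - y - 12z = -104, -5x - y - 3z = -24, x - 4y + 8z = 23 (e.g. by elimination or Cramer's rule, determinant = -529) gives (-1, 8, 7).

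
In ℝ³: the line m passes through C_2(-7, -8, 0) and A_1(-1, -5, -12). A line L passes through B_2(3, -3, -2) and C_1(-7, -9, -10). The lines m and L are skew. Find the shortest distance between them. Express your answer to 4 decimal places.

0.5579

A direction vector for m is A_1 − C_2 = (6, 3, -12).
A direction vector for L is C_1 − B_2 = (-10, -6, -8).
Common perpendicular direction n = (6, 3, -12) × (-10, -6, -8) = (-96, 168, -6).
With w = (3, -3, -2) − (-7, -8, 0) = (10, 5, -2), w · n = -108.
Distance = |w · n| / |n| = |-108| / √37476 ≈ 0.5579.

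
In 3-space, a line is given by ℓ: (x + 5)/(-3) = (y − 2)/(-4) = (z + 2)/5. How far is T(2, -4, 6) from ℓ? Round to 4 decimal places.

10.5840

ℓ has direction (-3, -4, 5) through (-5, 2, -2).
Taking (-5, 2, -2) on ℓ with direction v = (-3, -4, 5): w = T − (-5, 2, -2) = (7, -6, 8), and w × v = (2, -59, -46).
Distance = |w × v| / |v| = √5601 / √50 ≈ 10.5840.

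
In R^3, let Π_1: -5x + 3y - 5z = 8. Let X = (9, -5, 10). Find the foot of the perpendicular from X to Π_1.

(-1, 1, 0)

Foot = X − λn with λ = (n·X − d)/|n|² = (-110 − 8)/59 = -2.
Foot = (9, -5, 10) − (-2)·(-5, 3, -5) = (-1, 1, 0).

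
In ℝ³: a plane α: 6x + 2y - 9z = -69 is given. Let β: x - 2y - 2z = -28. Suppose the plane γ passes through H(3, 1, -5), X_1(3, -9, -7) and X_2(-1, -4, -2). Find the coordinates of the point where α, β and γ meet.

(-6, 6, 5)

HX_1 = (0, -10, -2), HX_2 = (-4, -5, 3); a normal to γ is HX_1 × HX_2 = (-40, 8, -40).
Using H: γ has equation -40x + 8y - 40z = 88.
Solving the 3×3 linear system 6x + 2y - 9z = -69, x - 2y - 2z = -28, -40x + 8y - 40z = 88 (e.g. by elimination or Cramer's rule, determinant = 1464) gives (-6, 6, 5).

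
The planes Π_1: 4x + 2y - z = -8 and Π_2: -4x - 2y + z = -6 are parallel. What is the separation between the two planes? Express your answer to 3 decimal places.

Rescale Π_2 by 1/(-1): 4x + 2y - z = 6. Then distance = |-8 − 6| / √21 ≈ 3.055.

3.055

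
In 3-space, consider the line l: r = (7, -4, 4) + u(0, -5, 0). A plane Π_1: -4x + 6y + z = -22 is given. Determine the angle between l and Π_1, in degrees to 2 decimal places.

sin θ = |n·v| / (|n||v|) = |-30| / (√53 · √25) = 0.82416.
θ ≈ 55.50°.

55.50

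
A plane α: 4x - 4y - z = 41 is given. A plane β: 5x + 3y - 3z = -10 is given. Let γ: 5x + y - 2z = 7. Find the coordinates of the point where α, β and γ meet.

Solving the 3×3 linear system 4x - 4y - z = 41, 5x + 3y - 3z = -10, 5x + y - 2z = 7 (e.g. by elimination or Cramer's rule, determinant = 18) gives (4, -7, 3).

(4, -7, 3)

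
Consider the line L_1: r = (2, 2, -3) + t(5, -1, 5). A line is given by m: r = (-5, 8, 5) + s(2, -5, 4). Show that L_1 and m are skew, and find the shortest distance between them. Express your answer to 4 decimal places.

11.9532

Common perpendicular direction n = (5, -1, 5) × (2, -5, 4) = (21, -10, -23).
With w = (-5, 8, 5) − (2, 2, -3) = (-7, 6, 8), w · n = -391.
Since n ≠ 0 the lines are not parallel, and w · n = -391 ≠ 0 so they do not intersect; hence they are skew.
Distance = |w · n| / |n| = |-391| / √1070 ≈ 11.9532.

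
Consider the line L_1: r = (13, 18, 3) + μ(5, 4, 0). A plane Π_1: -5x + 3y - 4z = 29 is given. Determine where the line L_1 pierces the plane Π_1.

(-7, 2, 3)

Substitute r = (13, 18, 3) + t(5, 4, 0) into the plane: -23 + (-13)t = 29, so t = -4.
Intersection: (13, 18, 3) + (-4)·(5, 4, 0) = (-7, 2, 3).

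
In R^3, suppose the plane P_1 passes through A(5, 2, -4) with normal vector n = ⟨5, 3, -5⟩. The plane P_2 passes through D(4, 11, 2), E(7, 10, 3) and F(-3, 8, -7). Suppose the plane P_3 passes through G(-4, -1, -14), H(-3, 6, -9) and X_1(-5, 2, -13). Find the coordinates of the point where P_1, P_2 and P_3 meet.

(0, 7, -6)

P_1: n·r = n·A gives 5x + 3y - 5z = 51.
DE = (3, -1, 1), DF = (-7, -3, -9); a normal to P_2 is DE × DF = (12, 20, -16).
Using D: P_2 has equation 12x + 20y - 16z = 236.
GH = (1, 7, 5), GX_1 = (-1, 3, 1); a normal to P_3 is GH × GX_1 = (-8, -6, 10).
Using G: P_3 has equation -8x - 6y + 10z = -102.
Solving the 3×3 linear system 5x + 3y - 5z = 51, 12x + 20y - 16z = 236, -8x - 6y + 10z = -102 (e.g. by elimination or Cramer's rule, determinant = 104) gives (0, 7, -6).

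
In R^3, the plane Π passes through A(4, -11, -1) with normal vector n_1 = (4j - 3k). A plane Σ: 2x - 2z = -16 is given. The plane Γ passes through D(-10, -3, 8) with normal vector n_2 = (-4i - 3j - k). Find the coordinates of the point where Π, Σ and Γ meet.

(-5, -8, 3)

Π: n_1·r = n_1·A gives 4y - 3z = -41.
Γ: n_2·r = n_2·D gives -4x - 3y - z = 41.
Solving the 3×3 linear system 4y - 3z = -41, 2x - 2z = -16, -4x - 3y - z = 41 (e.g. by elimination or Cramer's rule, determinant = 58) gives (-5, -8, 3).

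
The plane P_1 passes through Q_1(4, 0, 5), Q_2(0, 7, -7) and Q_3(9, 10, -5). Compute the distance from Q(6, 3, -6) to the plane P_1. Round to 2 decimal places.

4.64

Q_1Q_2 = (-4, 7, -12), Q_1Q_3 = (5, 10, -10); a normal to P_1 is Q_1Q_2 × Q_1Q_3 = (50, -100, -75).
Using Q_1: P_1 has equation 50x - 100y - 75z = -175.
n·Q − d = (50)·(6) + (-100)·(3) + (-75)·(-6) − (-175) = 625; |n| = √18125.
Distance = |625| / √18125 = 625/√18125 ≈ 4.64.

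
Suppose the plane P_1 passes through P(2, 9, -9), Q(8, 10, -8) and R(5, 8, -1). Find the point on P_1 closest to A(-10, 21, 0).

(-7, 6, -3)

PQ = (6, 1, 1), PR = (3, -1, 8); a normal to P_1 is PQ × PR = (9, -45, -9).
Using P: P_1 has equation 9x - 45y - 9z = -306.
Foot = A − λn with λ = (n·A − d)/|n|² = (-1035 − (-306))/2187 = -1/3.
Foot = (-10, 21, 0) − (-1/3)·(9, -45, -9) = (-7, 6, -3).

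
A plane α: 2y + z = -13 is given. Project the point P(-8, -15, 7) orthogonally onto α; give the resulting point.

(-8, -11, 9)

Foot = P − λn with λ = (n·P − d)/|n|² = (-23 − (-13))/5 = -2.
Foot = (-8, -15, 7) − (-2)·(0, 2, 1) = (-8, -11, 9).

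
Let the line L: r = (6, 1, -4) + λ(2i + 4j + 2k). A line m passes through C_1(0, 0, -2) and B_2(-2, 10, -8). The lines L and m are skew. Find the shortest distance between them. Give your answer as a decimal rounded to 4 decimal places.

5.9132

A direction vector for m is B_2 − C_1 = (-2, 10, -6).
Common perpendicular direction n = (2, 4, 2) × (-2, 10, -6) = (-44, 8, 28).
With w = (0, 0, -2) − (6, 1, -4) = (-6, -1, 2), w · n = 312.
Distance = |w · n| / |n| = |312| / √2784 ≈ 5.9132.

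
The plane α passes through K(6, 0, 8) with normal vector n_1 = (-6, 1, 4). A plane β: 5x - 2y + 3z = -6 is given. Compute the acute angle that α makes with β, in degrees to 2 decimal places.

α: n_1·r = n_1·K gives -6x + y + 4z = -4.
cos θ = |n₁·n₂| / (|n₁||n₂|) = |-20| / (√53 · √38).
θ = arccos(0.44566) ≈ 63.53°.

63.53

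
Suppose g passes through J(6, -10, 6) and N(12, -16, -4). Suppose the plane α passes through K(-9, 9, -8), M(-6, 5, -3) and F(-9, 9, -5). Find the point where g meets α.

A direction vector for g is N − J = (6, -6, -10).
KM = (3, -4, 5), KF = (0, 0, 3); a normal to α is KM × KF = (-12, -9, 0).
Using K: α has equation -12x - 9y = 27.
Substitute r = (6, -10, 6) + t(6, -6, -10) into the plane: 18 + (-18)t = 27, so t = -1/2.
Intersection: (6, -10, 6) + (-1/2)·(6, -6, -10) = (3, -7, 11).

(3, -7, 11)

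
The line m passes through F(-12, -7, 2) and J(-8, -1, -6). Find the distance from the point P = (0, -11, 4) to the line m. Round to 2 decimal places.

A direction vector for m is J − F = (4, 6, -8).
Taking (-12, -7, 2) on m with direction v = (4, 6, -8): w = P − (-12, -7, 2) = (12, -4, 2), and w × v = (20, 104, 88).
Distance = |w × v| / |v| = √18960 / √116 ≈ 12.78.

12.78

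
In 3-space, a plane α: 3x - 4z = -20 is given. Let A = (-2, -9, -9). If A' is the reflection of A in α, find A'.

λ = (n·A − d)/|n|² = (30 − (-20))/25 = 2.
Reflection = A − 2λn = (-2, -9, -9) − 4·(3, 0, -4) = (-14, -9, 7).

(-14, -9, 7)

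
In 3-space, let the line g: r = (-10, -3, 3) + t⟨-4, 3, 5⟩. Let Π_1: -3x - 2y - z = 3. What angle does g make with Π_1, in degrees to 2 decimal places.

2.17

sin θ = |n·v| / (|n||v|) = |1| / (√14 · √50) = 0.03780.
θ ≈ 2.17°.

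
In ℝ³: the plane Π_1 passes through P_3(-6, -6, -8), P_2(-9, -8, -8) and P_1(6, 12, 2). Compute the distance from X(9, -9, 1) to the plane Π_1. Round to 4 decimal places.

14.0712

P_3P_2 = (-3, -2, 0), P_3P_1 = (12, 18, 10); a normal to Π_1 is P_3P_2 × P_3P_1 = (-20, 30, -30).
Using P_3: Π_1 has equation -20x + 30y - 30z = 180.
n·X − d = (-20)·(9) + (30)·(-9) + (-30)·(1) − 180 = -660; |n| = √2200.
Distance = |-660| / √2200 = 660/√2200 ≈ 14.0712.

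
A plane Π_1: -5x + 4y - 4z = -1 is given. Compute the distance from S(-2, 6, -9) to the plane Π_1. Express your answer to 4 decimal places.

n·S − d = (-5)·(-2) + (4)·(6) + (-4)·(-9) − (-1) = 71; |n| = √57.
Distance = |71| / √57 = 71/√57 ≈ 9.4042.

9.4042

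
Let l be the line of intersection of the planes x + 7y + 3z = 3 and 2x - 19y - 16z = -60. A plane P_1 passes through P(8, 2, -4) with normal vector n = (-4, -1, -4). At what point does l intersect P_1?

(-1, -2, 6)

Direction of l: (1, 7, 3) × (2, -19, -16) = (-55, 22, -33).
A point on l: solving the two plane equations with x = -6 gives (-6, 0, 3).
P_1: n·r = n·P gives -4x - y - 4z = -18.
Substitute r = (-6, 0, 3) + t(-55, 22, -33) into the plane: 12 + 330t = -18, so t = -1/11.
Intersection: (-6, 0, 3) + (-1/11)·(-55, 22, -33) = (-1, -2, 6).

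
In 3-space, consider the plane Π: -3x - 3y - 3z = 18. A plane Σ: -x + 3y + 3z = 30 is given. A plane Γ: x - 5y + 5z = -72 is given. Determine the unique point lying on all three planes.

(-12, 9, -3)

Solving the 3×3 linear system -3x - 3y - 3z = 18, -x + 3y + 3z = 30, x - 5y + 5z = -72 (e.g. by elimination or Cramer's rule, determinant = -120) gives (-12, 9, -3).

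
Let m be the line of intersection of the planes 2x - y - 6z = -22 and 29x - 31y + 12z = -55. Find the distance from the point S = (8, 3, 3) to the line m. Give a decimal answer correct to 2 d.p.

Direction of m: (2, -1, -6) × (29, -31, 12) = (-198, -198, -33).
A point on m: solving the two plane equations with x = -7 gives (-7, -4, 2).
Taking (-7, -4, 2) on m with direction v = (-198, -198, -33): w = S − (-7, -4, 2) = (15, 7, 1), and w × v = (-33, 297, -1584).
Distance = |w × v| / |v| = √2598354 / √79497 ≈ 5.72.

5.72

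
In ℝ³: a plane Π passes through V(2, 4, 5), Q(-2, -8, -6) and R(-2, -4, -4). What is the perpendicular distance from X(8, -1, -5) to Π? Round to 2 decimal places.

VQ = (-4, -12, -11), VR = (-4, -8, -9); a normal to Π is VQ × VR = (20, 8, -16).
Using V: Π has equation 20x + 8y - 16z = -8.
n·X − d = (20)·(8) + (8)·(-1) + (-16)·(-5) − (-8) = 240; |n| = √720.
Distance = |240| / √720 = 240/√720 ≈ 8.94.

8.94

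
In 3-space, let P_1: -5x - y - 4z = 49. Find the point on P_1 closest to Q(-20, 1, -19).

Foot = Q − λn with λ = (n·Q − d)/|n|² = (175 − 49)/42 = 3.
Foot = (-20, 1, -19) − 3·(-5, -1, -4) = (-5, 4, -7).

(-5, 4, -7)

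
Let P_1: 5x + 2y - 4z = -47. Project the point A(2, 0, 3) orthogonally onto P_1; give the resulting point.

Foot = A − λn with λ = (n·A − d)/|n|² = (-2 − (-47))/45 = 1.
Foot = (2, 0, 3) − 1·(5, 2, -4) = (-3, -2, 7).

(-3, -2, 7)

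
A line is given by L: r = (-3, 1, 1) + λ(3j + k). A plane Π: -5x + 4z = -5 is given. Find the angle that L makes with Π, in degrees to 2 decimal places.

sin θ = |n·v| / (|n||v|) = |4| / (√41 · √10) = 0.19755.
θ ≈ 11.39°.

11.39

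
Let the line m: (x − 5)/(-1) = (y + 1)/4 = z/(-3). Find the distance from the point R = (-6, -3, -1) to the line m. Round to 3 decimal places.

m has direction (-1, 4, -3) through (5, -1, 0).
Taking (5, -1, 0) on m with direction v = (-1, 4, -3): w = R − (5, -1, 0) = (-11, -2, -1), and w × v = (10, -32, -46).
Distance = |w × v| / |v| = √3240 / √26 ≈ 11.163.

11.163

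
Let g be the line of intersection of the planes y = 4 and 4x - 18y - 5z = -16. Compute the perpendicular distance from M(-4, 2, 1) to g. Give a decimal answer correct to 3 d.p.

12.191

Direction of g: (0, 1, 0) × (4, -18, -5) = (-5, 0, -4).
A point on g: solving the two plane equations with x = 4 gives (4, 4, -8).
Taking (4, 4, -8) on g with direction v = (-5, 0, -4): w = M − (4, 4, -8) = (-8, -2, 9), and w × v = (8, -77, -10).
Distance = |w × v| / |v| = √6093 / √41 ≈ 12.191.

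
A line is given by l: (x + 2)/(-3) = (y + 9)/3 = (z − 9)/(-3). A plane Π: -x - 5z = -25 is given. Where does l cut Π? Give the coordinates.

l has direction (-3, 3, -3) through (-2, -9, 9).
Substitute r = (-2, -9, 9) + t(-3, 3, -3) into the plane: -43 + 18t = -25, so t = 1.
Intersection: (-2, -9, 9) + 1·(-3, 3, -3) = (-5, -6, 6).

(-5, -6, 6)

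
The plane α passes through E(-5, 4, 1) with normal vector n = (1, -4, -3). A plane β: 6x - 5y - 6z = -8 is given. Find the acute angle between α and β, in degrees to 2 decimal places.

α: n·r = n·E gives x - 4y - 3z = -24.
cos θ = |n₁·n₂| / (|n₁||n₂|) = |44| / (√26 · √97).
θ = arccos(0.87615) ≈ 28.82°.

28.82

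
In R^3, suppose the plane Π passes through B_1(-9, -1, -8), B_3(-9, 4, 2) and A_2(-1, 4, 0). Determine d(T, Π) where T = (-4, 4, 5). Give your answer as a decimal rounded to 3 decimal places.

B_1B_3 = (0, 5, 10), B_1A_2 = (8, 5, 8); a normal to Π is B_1B_3 × B_1A_2 = (-10, 80, -40).
Using B_1: Π has equation -10x + 80y - 40z = 330.
n·T − d = (-10)·(-4) + (80)·(4) + (-40)·(5) − 330 = -170; |n| = √8100.
Distance = |-170| / √8100 = 170/√8100 ≈ 1.889.

1.889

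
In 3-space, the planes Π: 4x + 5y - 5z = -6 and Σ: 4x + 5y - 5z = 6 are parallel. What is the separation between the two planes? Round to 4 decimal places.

1.4771

Same normal n = (4, 5, -5) with |n| = √66; distance = |-6 − 6| / |n| = 12/√66 ≈ 1.4771.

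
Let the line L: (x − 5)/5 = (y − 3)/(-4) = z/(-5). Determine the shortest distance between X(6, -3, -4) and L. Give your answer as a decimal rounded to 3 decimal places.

L has direction (5, -4, -5) through (5, 3, 0).
Taking (5, 3, 0) on L with direction v = (5, -4, -5): w = X − (5, 3, 0) = (1, -6, -4), and w × v = (14, -15, 26).
Distance = |w × v| / |v| = √1097 / √66 ≈ 4.077.

4.077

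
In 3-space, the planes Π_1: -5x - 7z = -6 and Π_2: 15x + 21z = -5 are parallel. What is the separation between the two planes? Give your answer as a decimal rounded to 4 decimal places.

Rescale Π_2 by 1/(-3): -5x - 7z = 5/3. Then distance = |-6 − (5/3)| / √74 ≈ 0.8912.

0.8912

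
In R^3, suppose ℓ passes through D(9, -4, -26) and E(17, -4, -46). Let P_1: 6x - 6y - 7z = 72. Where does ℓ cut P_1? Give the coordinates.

(1, -4, -6)

A direction vector for ℓ is E − D = (8, 0, -20).
Substitute r = (9, -4, -26) + t(8, 0, -20) into the plane: 260 + 188t = 72, so t = -1.
Intersection: (9, -4, -26) + (-1)·(8, 0, -20) = (1, -4, -6).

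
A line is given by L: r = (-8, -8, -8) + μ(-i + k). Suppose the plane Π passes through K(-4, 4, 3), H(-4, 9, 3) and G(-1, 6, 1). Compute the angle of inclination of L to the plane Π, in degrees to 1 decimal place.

KH = (0, 5, 0), KG = (3, 2, -2); a normal to Π is KH × KG = (-10, 0, -15).
Using K: Π has equation -10x - 15z = -5.
sin θ = |n·v| / (|n||v|) = |-5| / (√325 · √2) = 0.19612.
θ ≈ 11.3°.

11.3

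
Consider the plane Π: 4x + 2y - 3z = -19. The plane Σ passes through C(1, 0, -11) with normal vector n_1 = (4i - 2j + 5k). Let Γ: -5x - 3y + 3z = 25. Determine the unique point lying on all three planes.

Σ: n_1·r = n_1·C gives 4x - 2y + 5z = -51.
Solving the 3×3 linear system 4x + 2y - 3z = -19, 4x - 2y + 5z = -51, -5x - 3y + 3z = 25 (e.g. by elimination or Cramer's rule, determinant = 28) gives (-8, 2, -3).

(-8, 2, -3)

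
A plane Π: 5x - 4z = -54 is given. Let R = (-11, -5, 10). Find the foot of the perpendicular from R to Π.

(-6, -5, 6)

Foot = R − λn with λ = (n·R − d)/|n|² = (-95 − (-54))/41 = -1.
Foot = (-11, -5, 10) − (-1)·(5, 0, -4) = (-6, -5, 6).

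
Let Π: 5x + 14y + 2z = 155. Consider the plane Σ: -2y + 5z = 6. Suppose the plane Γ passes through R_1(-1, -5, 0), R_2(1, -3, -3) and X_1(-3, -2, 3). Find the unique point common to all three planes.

(-5, 12, 6)

R_1R_2 = (2, 2, -3), R_1X_1 = (-2, 3, 3); a normal to Γ is R_1R_2 × R_1X_1 = (15, 0, 10).
Using R_1: Γ has equation 15x + 10z = -15.
Solving the 3×3 linear system 5x + 14y + 2z = 155, -2y + 5z = 6, 15x + 10z = -15 (e.g. by elimination or Cramer's rule, determinant = 1010) gives (-5, 12, 6).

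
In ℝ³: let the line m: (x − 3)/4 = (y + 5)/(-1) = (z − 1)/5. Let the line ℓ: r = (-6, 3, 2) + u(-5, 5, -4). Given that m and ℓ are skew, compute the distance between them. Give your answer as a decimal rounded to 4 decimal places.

m has direction (4, -1, 5) through (3, -5, 1).
Common perpendicular direction n = (4, -1, 5) × (-5, 5, -4) = (-21, -9, 15).
With w = (-6, 3, 2) − (3, -5, 1) = (-9, 8, 1), w · n = 132.
Distance = |w · n| / |n| = |132| / √747 ≈ 4.8296.

4.8296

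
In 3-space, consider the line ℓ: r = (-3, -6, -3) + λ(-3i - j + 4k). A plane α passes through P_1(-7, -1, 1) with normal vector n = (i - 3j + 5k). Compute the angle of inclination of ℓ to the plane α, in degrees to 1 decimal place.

41.5

α: n·r = n·P_1 gives x - 3y + 5z = 1.
sin θ = |n·v| / (|n||v|) = |20| / (√35 · √26) = 0.66299.
θ ≈ 41.5°.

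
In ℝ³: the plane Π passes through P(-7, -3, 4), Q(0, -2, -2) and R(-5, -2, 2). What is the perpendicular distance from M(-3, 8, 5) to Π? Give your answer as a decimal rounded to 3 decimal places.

PQ = (7, 1, -6), PR = (2, 1, -2); a normal to Π is PQ × PR = (4, 2, 5).
Using P: Π has equation 4x + 2y + 5z = -14.
n·M − d = (4)·(-3) + (2)·(8) + (5)·(5) − (-14) = 43; |n| = √45.
Distance = |43| / √45 = 43/√45 ≈ 6.410.

6.410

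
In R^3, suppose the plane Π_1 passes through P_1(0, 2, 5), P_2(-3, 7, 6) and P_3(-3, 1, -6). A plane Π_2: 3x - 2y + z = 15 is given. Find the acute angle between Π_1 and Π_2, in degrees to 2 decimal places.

73.40

P_1P_2 = (-3, 5, 1), P_1P_3 = (-3, -1, -11); a normal to Π_1 is P_1P_2 × P_1P_3 = (-54, -36, 18).
Using P_1: Π_1 has equation -54x - 36y + 18z = 18.
cos θ = |n₁·n₂| / (|n₁||n₂|) = |-72| / (√4536 · √14).
θ = arccos(0.28571) ≈ 73.40°.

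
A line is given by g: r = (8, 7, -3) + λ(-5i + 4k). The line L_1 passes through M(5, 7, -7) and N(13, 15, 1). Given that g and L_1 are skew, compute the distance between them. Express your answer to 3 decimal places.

2.897

A direction vector for L_1 is N − M = (8, 8, 8).
Common perpendicular direction n = (-5, 0, 4) × (8, 8, 8) = (-32, 72, -40).
With w = (5, 7, -7) − (8, 7, -3) = (-3, 0, -4), w · n = 256.
Distance = |w · n| / |n| = |256| / √7808 ≈ 2.897.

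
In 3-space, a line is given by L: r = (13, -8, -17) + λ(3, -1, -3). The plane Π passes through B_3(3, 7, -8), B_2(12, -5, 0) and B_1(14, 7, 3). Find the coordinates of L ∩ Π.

B_3B_2 = (9, -12, 8), B_3B_1 = (11, 0, 11); a normal to Π is B_3B_2 × B_3B_1 = (-132, -11, 132).
Using B_3: Π has equation -132x - 11y + 132z = -1529.
Substitute r = (13, -8, -17) + t(3, -1, -3) into the plane: -3872 + (-781)t = -1529, so t = -3.
Intersection: (13, -8, -17) + (-3)·(3, -1, -3) = (4, -5, -8).

(4, -5, -8)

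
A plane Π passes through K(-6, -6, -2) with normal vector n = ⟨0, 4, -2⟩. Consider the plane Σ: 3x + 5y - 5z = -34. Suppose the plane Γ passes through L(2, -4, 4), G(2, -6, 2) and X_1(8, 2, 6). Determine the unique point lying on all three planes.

(2, -2, 6)

Π: n·r = n·K gives 4y - 2z = -20.
LG = (0, -2, -2), LX_1 = (6, 6, 2); a normal to Γ is LG × LX_1 = (8, -12, 12).
Using L: Γ has equation 8x - 12y + 12z = 112.
Solving the 3×3 linear system 4y - 2z = -20, 3x + 5y - 5z = -34, 8x - 12y + 12z = 112 (e.g. by elimination or Cramer's rule, determinant = -152) gives (2, -2, 6).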